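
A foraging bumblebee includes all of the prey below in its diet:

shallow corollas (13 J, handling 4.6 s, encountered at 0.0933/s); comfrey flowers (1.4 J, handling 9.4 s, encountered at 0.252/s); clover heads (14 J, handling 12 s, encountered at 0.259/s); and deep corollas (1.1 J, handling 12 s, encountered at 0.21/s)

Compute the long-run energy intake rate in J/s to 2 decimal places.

Energy encountered per unit search time: 0.0933×13 + 0.252×1.4 + 0.259×14 + 0.21×1.1 = 5.423 J/s.
Handling time per unit search time: 0.0933×4.6 + 0.252×9.4 + 0.259×12 + 0.21×12 = 8.426.
Rate = 5.423/(1 + 8.426) = 0.5753 J/s.

0.58 J/s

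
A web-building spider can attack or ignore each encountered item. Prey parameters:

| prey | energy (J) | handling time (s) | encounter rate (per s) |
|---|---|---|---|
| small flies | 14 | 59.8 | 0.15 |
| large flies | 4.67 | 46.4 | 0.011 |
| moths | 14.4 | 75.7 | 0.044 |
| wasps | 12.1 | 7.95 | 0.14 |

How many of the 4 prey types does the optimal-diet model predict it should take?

Profitabilities (E/h, J/s): wasps 1.52, small flies 0.234, moths 0.19, large flies 0.101. Add prey in this order while the next type's profitability exceeds the intake rate on those already taken.
Rate on top 1: 0.8017. small flies: 0.234 < 0.8017 → exclude; stop.
Optimal diet: wasps — 1 of 4 types.

1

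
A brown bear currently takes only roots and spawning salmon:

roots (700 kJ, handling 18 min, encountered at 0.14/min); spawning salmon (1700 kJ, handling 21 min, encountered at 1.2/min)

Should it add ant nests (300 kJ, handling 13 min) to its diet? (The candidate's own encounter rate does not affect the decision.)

No

Intake rate on the current diet: R = (0.14×700 + 1.2×1700) / (1 + 0.14×18 + 1.2×21) = 2138/28.72 = 74.44 kJ/min.
Profitability of ant nests: 300/13 = 23.08 kJ/min.
Since 23.08 < R, time spent handling ant nests is better spent searching.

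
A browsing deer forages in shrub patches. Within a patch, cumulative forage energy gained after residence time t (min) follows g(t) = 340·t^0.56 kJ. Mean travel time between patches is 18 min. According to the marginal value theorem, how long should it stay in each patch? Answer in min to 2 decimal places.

Maximise g(t)/(T+t): set derivative to zero → g'(t)(T+t) = g(t).
g'(t) = 0.56·340·t^-0.44. Setting 0.56·340·t^-0.44 = 340·t^0.56/(18+t) gives 0.56(18+t) = t, so 0.44·t = 0.56×18.
t* = 0.56×18/0.44 = 22.91 min.

22.91 min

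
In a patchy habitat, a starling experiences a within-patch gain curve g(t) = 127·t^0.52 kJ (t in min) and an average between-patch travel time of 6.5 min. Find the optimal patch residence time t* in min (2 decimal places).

By the marginal value theorem, leave when the instantaneous gain rate g'(t) equals the habitat-wide average g(t)/(T + t).
g'(t) = 0.52·127·t^-0.48. Setting 0.52·127·t^-0.48 = 127·t^0.52/(6.5+t) gives 0.52(6.5+t) = t, so 0.48·t = 0.52×6.5.
t* = 0.52×6.5/0.48 = 7.042 min.

7.04 min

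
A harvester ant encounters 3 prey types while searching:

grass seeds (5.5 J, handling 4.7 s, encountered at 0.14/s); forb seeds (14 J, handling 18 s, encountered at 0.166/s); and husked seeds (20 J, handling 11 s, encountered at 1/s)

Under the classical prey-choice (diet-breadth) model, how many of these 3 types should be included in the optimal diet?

E/h in descending order: husked seeds 1.82, grass seeds 1.17, forb seeds 0.778 J/s. The optimal diet is the largest prefix of this list for which every included type satisfies E_i/h_i > R on the types above it.
Rate on top 1: 1.667. grass seeds: 1.17 < 1.667 → exclude; stop.
Optimal diet: husked seeds — 1 of 3 types.

1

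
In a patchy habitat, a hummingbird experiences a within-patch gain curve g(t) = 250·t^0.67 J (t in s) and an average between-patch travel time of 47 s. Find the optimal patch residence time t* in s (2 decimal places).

Optimal t* satisfies g'(t*) = g(t*)/(T + t*).
g'(t) = 0.67·250·t^-0.33. Setting 0.67·250·t^-0.33 = 250·t^0.67/(47+t) gives 0.67(47+t) = t, so 0.33·t = 0.67×47.
t* = 0.67×47/0.33 = 95.42 s.

95.42 s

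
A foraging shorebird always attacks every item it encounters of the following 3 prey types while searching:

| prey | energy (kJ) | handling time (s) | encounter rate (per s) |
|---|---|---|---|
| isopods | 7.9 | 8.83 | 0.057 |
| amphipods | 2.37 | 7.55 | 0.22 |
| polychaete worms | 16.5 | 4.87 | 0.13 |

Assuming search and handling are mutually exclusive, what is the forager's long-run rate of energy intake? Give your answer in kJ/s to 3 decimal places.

Energy encountered per unit search time: 0.057×7.9 + 0.22×2.37 + 0.13×16.5 = 3.117 kJ/s.
Handling time per unit search time: 0.057×8.83 + 0.22×7.55 + 0.13×4.87 = 2.797.
Rate = 3.117/(1 + 2.797) = 0.8207 kJ/s.

0.821 kJ/s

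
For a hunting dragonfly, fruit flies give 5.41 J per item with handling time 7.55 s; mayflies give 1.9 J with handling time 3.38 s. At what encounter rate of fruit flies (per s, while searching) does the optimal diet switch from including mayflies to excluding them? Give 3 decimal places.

The zero-one rule: include mayflies iff E₂/h₂ > λE₁/(1+λh₁). Equality gives the switch point.
λE₁h₂ = E₂ + λE₂h₁ ⇒ λ = E₂/(E₁h₂ − E₂h₁) = 1.9/(18.29 − 14.34) = 0.4821 per s.

0.482 per s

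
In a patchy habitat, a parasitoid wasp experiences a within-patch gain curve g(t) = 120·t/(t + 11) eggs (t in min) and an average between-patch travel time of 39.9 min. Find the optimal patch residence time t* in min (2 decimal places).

20.95 min

Optimal t* satisfies g'(t*) = g(t*)/(T + t*).
g'(t) = 120·11/(t + 11)². Setting 120·11/(t+11)² = 120t/[(t+11)(39.9+t)] gives 11(39.9+t) = t(t+11), so t² = 11×39.9 = 438.9.
t* = √438.9 = 20.95 min.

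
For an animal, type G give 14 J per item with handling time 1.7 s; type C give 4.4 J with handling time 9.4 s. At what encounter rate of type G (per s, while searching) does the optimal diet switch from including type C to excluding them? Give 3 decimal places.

The zero-one rule: include type C iff E₂/h₂ > λE₁/(1+λh₁). Equality gives the switch point.
λE₁h₂ = E₂ + λE₂h₁ ⇒ λ = E₂/(E₁h₂ − E₂h₁) = 4.4/(131.6 − 7.48) = 0.03545 per s.

0.035 per s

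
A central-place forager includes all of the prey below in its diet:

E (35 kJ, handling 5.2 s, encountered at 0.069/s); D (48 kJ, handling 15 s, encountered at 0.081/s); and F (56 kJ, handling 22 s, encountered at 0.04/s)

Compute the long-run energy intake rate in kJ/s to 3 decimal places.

2.474 kJ/s

Energy encountered per unit search time: 0.069×35 + 0.081×48 + 0.04×56 = 8.543 kJ/s.
Handling time per unit search time: 0.069×5.2 + 0.081×15 + 0.04×22 = 2.454.
Rate = 8.543/(1 + 2.454) = 2.474 kJ/s.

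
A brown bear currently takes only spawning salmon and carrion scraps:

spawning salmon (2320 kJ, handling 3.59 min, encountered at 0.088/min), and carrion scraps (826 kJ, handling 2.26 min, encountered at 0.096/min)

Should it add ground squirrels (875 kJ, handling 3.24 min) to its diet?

Intake rate on the current diet: R = (0.088×2320 + 0.096×826) / (1 + 0.088×3.59 + 0.096×2.26) = 283.5/1.533 = 184.9 kJ/min.
Profitability of ground squirrels: 875/3.24 = 270.1 kJ/min.
Since 270.1 > R, including ground squirrels increases the long-run rate.

Yes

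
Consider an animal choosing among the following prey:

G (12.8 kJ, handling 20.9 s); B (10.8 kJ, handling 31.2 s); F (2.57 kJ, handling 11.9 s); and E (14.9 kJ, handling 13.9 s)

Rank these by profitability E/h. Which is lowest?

Profitability E/h (kJ/s): G = 12.8/20.9 = 0.612, B = 10.8/31.2 = 0.346, F = 2.57/11.9 = 0.216, E = 14.9/13.9 = 1.07.
Ranked: E > G > B > F.

F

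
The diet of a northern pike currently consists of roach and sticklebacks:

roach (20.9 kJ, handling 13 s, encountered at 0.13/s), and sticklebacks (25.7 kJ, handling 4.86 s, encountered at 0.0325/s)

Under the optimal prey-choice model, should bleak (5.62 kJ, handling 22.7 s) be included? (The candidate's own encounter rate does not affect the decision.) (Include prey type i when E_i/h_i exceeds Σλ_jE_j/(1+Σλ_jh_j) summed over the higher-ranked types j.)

No

On roach and sticklebacks alone, R = ΣλE/(1+Σλh) = 3.552/2.848 = 1.247 kJ/s.
Profitability of bleak: 5.62/22.7 = 0.2476 kJ/s.
Since 0.2476 < R, time spent handling bleak is better spent searching.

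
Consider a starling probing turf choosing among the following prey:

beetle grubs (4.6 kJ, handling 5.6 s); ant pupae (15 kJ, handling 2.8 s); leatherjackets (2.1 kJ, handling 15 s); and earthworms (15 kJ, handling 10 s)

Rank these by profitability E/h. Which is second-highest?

earthworms

In descending order of E/h:
ant pupae: 15/2.8 = 5.36 kJ/s
earthworms: 15/10 = 1.5 kJ/s
beetle grubs: 4.6/5.6 = 0.821 kJ/s
leatherjackets: 2.1/15 = 0.14 kJ/s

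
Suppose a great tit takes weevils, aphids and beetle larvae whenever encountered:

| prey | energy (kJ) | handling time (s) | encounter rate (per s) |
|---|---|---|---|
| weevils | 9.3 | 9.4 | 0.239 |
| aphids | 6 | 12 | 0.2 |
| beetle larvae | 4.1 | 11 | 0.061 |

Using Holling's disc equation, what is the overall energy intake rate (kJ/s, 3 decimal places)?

0.581 kJ/s

R = (0.239×9.3 + 0.2×6 + 0.061×4.1) / (1 + 0.239×9.4 + 0.2×12 + 0.061×11) = 3.673/6.318 = 0.5814 kJ/s.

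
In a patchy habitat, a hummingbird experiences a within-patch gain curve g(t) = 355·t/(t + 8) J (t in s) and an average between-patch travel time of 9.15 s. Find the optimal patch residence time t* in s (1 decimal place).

8.6 s

By the marginal value theorem, leave when the instantaneous gain rate g'(t) equals the habitat-wide average g(t)/(T + t).
g'(t) = 355·8/(t + 8)². Setting 355·8/(t+8)² = 355t/[(t+8)(9.15+t)] gives 8(9.15+t) = t(t+8), so t² = 8×9.15 = 73.2.
t* = √73.2 = 8.556 s.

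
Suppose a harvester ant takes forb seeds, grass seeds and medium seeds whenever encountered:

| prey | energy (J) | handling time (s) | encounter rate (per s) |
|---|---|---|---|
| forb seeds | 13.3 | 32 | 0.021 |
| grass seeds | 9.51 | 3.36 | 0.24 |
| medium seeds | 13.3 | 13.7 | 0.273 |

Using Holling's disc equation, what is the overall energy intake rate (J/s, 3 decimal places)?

R = (0.021×13.3 + 0.24×9.51 + 0.273×13.3) / (1 + 0.021×32 + 0.24×3.36 + 0.273×13.7) = 6.193/6.218 = 0.9958 J/s.

0.996 J/s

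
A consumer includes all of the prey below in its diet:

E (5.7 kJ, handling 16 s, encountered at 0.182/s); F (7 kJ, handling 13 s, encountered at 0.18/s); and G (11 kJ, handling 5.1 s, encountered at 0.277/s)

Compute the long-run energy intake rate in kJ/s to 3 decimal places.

Energy encountered per unit search time: 0.182×5.7 + 0.18×7 + 0.277×11 = 5.344 kJ/s.
Handling time per unit search time: 0.182×16 + 0.18×13 + 0.277×5.1 = 6.665.
Rate = 5.344/(1 + 6.665) = 0.6973 kJ/s.

0.697 kJ/s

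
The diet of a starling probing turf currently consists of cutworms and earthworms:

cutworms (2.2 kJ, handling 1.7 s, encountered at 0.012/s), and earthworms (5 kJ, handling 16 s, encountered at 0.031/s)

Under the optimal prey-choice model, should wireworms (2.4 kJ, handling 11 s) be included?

Yes

Current rate: (0.012×2.2 + 0.031×5)/(1 + 0.012×1.7 + 0.031×16) = 0.1196 kJ/s.
Profitability of wireworms: 2.4/11 = 0.2182 kJ/s.
Since 0.2182 > R, including wireworms increases the long-run rate.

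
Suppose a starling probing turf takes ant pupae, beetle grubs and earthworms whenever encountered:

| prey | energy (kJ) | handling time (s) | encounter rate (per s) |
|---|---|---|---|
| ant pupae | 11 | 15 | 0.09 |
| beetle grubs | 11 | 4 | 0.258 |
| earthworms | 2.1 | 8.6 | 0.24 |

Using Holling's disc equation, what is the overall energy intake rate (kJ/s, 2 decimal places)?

R = Σλ_iE_i / (1 + Σλ_ih_i)
Numerator: 0.09×11 + 0.258×11 + 0.24×2.1 = 4.332
Denominator: 1 + 0.09×15 + 0.258×4 + 0.24×8.6 = 5.446
R = 4.332/5.446 = 0.7954 kJ/s

0.80 kJ/s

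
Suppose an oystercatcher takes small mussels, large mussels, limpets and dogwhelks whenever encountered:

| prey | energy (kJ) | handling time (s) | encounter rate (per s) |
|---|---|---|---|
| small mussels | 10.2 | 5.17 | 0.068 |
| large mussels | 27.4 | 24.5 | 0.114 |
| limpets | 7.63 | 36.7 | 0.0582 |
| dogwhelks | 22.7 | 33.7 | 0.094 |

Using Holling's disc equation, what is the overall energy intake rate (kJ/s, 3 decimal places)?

R = Σλ_iE_i / (1 + Σλ_ih_i)
Numerator: 0.068×10.2 + 0.114×27.4 + 0.0582×7.63 + 0.094×22.7 = 6.395
Denominator: 1 + 0.068×5.17 + 0.114×24.5 + 0.0582×36.7 + 0.094×33.7 = 9.448
R = 6.395/9.448 = 0.6768 kJ/s

0.677 kJ/s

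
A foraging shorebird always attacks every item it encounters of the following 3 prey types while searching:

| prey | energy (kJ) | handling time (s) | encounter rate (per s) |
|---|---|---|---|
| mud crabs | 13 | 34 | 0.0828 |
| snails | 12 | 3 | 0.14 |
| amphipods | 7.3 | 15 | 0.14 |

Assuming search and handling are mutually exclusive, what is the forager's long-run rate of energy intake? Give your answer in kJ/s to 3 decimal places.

R = Σλ_iE_i / (1 + Σλ_ih_i)
Numerator: 0.0828×13 + 0.14×12 + 0.14×7.3 = 3.778
Denominator: 1 + 0.0828×34 + 0.14×3 + 0.14×15 = 6.335
R = 3.778/6.335 = 0.5964 kJ/s

0.596 kJ/s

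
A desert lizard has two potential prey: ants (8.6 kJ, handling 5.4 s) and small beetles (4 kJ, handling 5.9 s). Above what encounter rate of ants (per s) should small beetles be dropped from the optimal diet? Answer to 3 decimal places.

0.137 per s

Drop small beetles once their profitability E₂/h₂ falls below the rate achievable on ants alone: E₂/h₂ = λE₁/(1 + λh₁).
Solve for λ: λE₁h₂ = E₂(1 + λh₁) → λ(E₁h₂ − E₂h₁) = E₂ → λ = E₂/(E₁h₂ − E₂h₁).
λ = 4/(8.6×5.9 − 4×5.4) = 4/29.14 = 0.1373 per s.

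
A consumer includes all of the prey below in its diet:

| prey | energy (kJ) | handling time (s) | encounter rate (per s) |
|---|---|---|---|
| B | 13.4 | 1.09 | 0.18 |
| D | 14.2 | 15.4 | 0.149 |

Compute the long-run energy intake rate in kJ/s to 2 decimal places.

R = Σλ_iE_i / (1 + Σλ_ih_i)
Numerator: 0.18×13.4 + 0.149×14.2 = 4.528
Denominator: 1 + 0.18×1.09 + 0.149×15.4 = 3.491
R = 4.528/3.491 = 1.297 kJ/s

1.30 kJ/s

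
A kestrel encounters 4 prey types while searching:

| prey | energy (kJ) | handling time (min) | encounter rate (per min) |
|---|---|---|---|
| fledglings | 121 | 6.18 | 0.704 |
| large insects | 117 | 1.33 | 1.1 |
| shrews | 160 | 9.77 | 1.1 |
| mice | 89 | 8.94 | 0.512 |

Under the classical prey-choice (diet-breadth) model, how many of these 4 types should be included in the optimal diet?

1

Rank by E/h (kJ/min): large insects 88, fledglings 19.6, shrews 16.4, mice 9.96. Include each in turn until the next type's E/h falls below the running intake rate.
Rate on top 1: 52.25. fledglings: 19.6 < 52.25 → exclude; stop.
Optimal diet: large insects — 1 of 4 types.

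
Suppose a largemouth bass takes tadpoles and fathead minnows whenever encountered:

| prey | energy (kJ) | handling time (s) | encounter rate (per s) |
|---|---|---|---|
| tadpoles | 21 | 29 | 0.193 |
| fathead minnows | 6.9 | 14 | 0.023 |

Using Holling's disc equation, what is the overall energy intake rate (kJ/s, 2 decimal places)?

0.61 kJ/s

R = (0.193×21 + 0.023×6.9) / (1 + 0.193×29 + 0.023×14) = 4.212/6.919 = 0.6087 kJ/s.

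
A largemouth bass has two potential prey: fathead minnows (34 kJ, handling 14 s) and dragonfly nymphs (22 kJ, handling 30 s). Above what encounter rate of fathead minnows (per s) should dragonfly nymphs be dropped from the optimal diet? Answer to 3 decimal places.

The zero-one rule: include dragonfly nymphs iff E₂/h₂ > λE₁/(1+λh₁). Equality gives the switch point.
λE₁h₂ = E₂ + λE₂h₁ ⇒ λ = E₂/(E₁h₂ − E₂h₁) = 22/(1020 − 308) = 0.0309 per s.

0.031 per s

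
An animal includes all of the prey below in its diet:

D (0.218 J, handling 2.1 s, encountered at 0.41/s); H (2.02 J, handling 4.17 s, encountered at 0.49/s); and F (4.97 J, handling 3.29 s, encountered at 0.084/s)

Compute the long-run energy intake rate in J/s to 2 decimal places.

R = (0.41×0.218 + 0.49×2.02 + 0.084×4.97) / (1 + 0.41×2.1 + 0.49×4.17 + 0.084×3.29) = 1.497/4.181 = 0.358 J/s.

0.36 J/s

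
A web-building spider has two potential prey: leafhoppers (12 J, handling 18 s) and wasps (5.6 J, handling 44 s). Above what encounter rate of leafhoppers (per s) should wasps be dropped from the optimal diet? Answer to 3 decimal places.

0.013 per s

At the threshold, the rate on leafhoppers alone equals the profitability of wasps: λ·12/(1 + λ·18) = 5.6/44 = 0.1273.
Rearranging, λ(12 − 0.1273×18) = 0.1273, so λ = 0.1273/9.709 = 0.01311 per s.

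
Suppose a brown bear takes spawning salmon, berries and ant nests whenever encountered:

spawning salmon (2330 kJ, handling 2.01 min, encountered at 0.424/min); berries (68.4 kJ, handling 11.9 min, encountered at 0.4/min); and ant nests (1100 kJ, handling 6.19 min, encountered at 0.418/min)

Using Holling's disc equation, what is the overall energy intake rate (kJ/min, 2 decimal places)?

R = (0.424×2330 + 0.4×68.4 + 0.418×1100) / (1 + 0.424×2.01 + 0.4×11.9 + 0.418×6.19) = 1475/9.2 = 160.3 kJ/min.

160.34 kJ/min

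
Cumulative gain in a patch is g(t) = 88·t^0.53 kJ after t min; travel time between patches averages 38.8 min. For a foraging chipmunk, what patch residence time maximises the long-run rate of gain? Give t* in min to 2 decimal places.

Maximise g(t)/(T+t): set derivative to zero → g'(t)(T+t) = g(t).
g'(t) = 0.53·88·t^-0.47. Setting 0.53·88·t^-0.47 = 88·t^0.53/(38.8+t) gives 0.53(38.8+t) = t, so 0.47·t = 0.53×38.8.
t* = 0.53×38.8/0.47 = 43.75 min.

43.75 min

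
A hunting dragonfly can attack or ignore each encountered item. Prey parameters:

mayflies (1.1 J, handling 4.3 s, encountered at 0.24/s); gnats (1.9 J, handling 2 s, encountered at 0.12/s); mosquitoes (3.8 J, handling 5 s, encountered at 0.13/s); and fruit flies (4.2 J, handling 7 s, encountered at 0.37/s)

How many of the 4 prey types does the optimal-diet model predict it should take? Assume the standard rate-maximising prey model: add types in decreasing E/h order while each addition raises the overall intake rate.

3

Rank by E/h (J/s): gnats 0.95, mosquitoes 0.76, fruit flies 0.6, mayflies 0.256. Include each in turn until the next type's E/h falls below the running intake rate.
Rate on top 1: 0.1839. mosquitoes: 0.76 > 0.1839 → include.
Rate on top 2: 0.382. fruit flies: 0.6 > 0.382 → include.
Rate on top 3: 0.508. mayflies: 0.256 < 0.508 → exclude; stop.
Optimal diet: gnats, mosquitoes, fruit flies — 3 of 4 types.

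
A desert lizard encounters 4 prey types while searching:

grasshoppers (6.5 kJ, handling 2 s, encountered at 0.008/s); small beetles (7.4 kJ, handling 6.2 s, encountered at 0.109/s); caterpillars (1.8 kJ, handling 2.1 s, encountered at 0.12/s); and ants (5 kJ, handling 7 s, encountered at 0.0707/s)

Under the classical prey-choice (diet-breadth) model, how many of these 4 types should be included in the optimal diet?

4

Profitabilities (E/h, kJ/s): grasshoppers 3.25, small beetles 1.19, caterpillars 0.857, ants 0.714. Add prey in this order while the next type's profitability exceeds the intake rate on those already taken.
Rate on top 1: 0.05118. small beetles: 1.19 > 0.05118 → include.
Rate on top 2: 0.5075. caterpillars: 0.857 > 0.5075 → include.
Rate on top 3: 0.5528. ants: 0.714 > 0.5528 → include.
Optimal diet: grasshoppers, small beetles, caterpillars, ants — 4 of 4 types.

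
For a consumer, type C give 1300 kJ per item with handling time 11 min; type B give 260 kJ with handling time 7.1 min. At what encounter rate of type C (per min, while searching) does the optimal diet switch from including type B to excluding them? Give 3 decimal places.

0.041 per min

The zero-one rule: include type B iff E₂/h₂ > λE₁/(1+λh₁). Equality gives the switch point.
λE₁h₂ = E₂ + λE₂h₁ ⇒ λ = E₂/(E₁h₂ − E₂h₁) = 260/(9230 − 2860) = 0.04082 per min.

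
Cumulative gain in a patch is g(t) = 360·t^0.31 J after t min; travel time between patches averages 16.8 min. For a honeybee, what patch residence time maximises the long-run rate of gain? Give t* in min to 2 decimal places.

7.55 min

Optimal t* satisfies g'(t*) = g(t*)/(T + t*).
g'(t) = 0.31·360·t^-0.69. Setting 0.31·360·t^-0.69 = 360·t^0.31/(16.8+t) gives 0.31(16.8+t) = t, so 0.69·t = 0.31×16.8.
t* = 0.31×16.8/0.69 = 7.548 min.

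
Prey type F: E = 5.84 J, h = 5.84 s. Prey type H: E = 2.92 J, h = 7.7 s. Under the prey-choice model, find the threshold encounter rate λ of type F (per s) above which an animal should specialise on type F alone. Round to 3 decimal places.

The zero-one rule: include type H iff E₂/h₂ > λE₁/(1+λh₁). Equality gives the switch point.
λE₁h₂ = E₂ + λE₂h₁ ⇒ λ = E₂/(E₁h₂ − E₂h₁) = 2.92/(44.97 − 17.05) = 0.1046 per s.

0.105 per s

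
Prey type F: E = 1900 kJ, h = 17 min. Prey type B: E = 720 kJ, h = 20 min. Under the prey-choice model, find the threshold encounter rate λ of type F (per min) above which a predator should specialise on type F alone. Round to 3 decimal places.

0.028 per min

The zero-one rule: include type B iff E₂/h₂ > λE₁/(1+λh₁). Equality gives the switch point.
λE₁h₂ = E₂ + λE₂h₁ ⇒ λ = E₂/(E₁h₂ − E₂h₁) = 720/(3.8e+04 − 1.224e+04) = 0.02795 per min.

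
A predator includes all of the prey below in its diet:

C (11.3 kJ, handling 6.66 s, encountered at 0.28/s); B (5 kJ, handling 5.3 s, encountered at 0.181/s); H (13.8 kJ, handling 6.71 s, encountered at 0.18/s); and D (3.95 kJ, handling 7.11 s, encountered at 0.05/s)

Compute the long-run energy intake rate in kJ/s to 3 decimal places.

Energy encountered per unit search time: 0.28×11.3 + 0.181×5 + 0.18×13.8 + 0.05×3.95 = 6.751 kJ/s.
Handling time per unit search time: 0.28×6.66 + 0.181×5.3 + 0.18×6.71 + 0.05×7.11 = 4.387.
Rate = 6.751/(1 + 4.387) = 1.253 kJ/s.

1.253 kJ/s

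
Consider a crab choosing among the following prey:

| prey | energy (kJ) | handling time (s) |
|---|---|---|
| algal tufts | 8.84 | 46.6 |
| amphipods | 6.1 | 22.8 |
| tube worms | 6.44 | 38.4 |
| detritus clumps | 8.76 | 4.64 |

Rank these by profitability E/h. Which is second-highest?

In descending order of E/h:
detritus clumps: 8.76/4.64 = 1.89 kJ/s
amphipods: 6.1/22.8 = 0.268 kJ/s
algal tufts: 8.84/46.6 = 0.19 kJ/s
tube worms: 6.44/38.4 = 0.168 kJ/s

amphipods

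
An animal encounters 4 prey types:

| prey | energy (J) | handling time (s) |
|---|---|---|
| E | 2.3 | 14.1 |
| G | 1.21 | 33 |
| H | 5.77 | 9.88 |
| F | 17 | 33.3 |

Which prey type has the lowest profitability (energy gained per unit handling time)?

G

In descending order of E/h:
H: 5.77/9.88 = 0.584 J/s
F: 17/33.3 = 0.511 J/s
E: 2.3/14.1 = 0.163 J/s
G: 1.21/33 = 0.0367 J/s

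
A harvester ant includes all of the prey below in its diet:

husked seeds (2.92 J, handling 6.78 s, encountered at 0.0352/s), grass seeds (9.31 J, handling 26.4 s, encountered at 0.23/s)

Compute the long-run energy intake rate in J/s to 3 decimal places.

R = Σλ_iE_i / (1 + Σλ_ih_i)
Numerator: 0.0352×2.92 + 0.23×9.31 = 2.244
Denominator: 1 + 0.0352×6.78 + 0.23×26.4 = 7.311
R = 2.244/7.311 = 0.307 J/s

0.307 J/s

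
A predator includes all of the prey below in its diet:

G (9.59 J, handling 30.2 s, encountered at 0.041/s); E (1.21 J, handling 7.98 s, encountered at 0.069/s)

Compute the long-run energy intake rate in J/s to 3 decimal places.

0.171 J/s

Energy encountered per unit search time: 0.041×9.59 + 0.069×1.21 = 0.4767 J/s.
Handling time per unit search time: 0.041×30.2 + 0.069×7.98 = 1.789.
Rate = 0.4767/(1 + 1.789) = 0.1709 J/s.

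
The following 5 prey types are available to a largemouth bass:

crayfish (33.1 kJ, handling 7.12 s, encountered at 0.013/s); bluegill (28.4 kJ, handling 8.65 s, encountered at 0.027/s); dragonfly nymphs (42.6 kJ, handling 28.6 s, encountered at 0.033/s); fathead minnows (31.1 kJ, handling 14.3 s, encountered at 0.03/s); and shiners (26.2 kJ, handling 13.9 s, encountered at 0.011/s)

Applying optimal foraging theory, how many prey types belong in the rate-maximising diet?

Rank by E/h (kJ/s): crayfish 4.65, bluegill 3.28, fathead minnows 2.17, shiners 1.88, dragonfly nymphs 1.49. Include each in turn until the next type's E/h falls below the running intake rate.
Rate on top 1: 0.3938. bluegill: 3.28 > 0.3938 → include.
Rate on top 2: 0.9027. fathead minnows: 2.17 > 0.9027 → include.
Rate on top 3: 1.214. shiners: 1.88 > 1.214 → include.
Rate on top 4: 1.267. dragonfly nymphs: 1.49 > 1.267 → include.
Optimal diet: crayfish, bluegill, fathead minnows, shiners, dragonfly nymphs — 5 of 5 types.

5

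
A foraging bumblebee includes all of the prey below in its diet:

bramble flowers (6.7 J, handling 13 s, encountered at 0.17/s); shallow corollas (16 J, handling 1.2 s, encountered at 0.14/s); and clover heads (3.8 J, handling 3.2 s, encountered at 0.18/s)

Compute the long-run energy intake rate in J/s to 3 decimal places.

1.028 J/s

R = Σλ_iE_i / (1 + Σλ_ih_i)
Numerator: 0.17×6.7 + 0.14×16 + 0.18×3.8 = 4.063
Denominator: 1 + 0.17×13 + 0.14×1.2 + 0.18×3.2 = 3.954
R = 4.063/3.954 = 1.028 J/s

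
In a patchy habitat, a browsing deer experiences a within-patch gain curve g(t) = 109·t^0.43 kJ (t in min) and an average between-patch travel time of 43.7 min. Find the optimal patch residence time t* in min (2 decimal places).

Maximise g(t)/(T+t): set derivative to zero → g'(t)(T+t) = g(t).
g'(t) = 0.43·109·t^-0.57. Setting 0.43·109·t^-0.57 = 109·t^0.43/(43.7+t) gives 0.43(43.7+t) = t, so 0.57·t = 0.43×43.7.
t* = 0.43×43.7/0.57 = 32.97 min.

32.97 min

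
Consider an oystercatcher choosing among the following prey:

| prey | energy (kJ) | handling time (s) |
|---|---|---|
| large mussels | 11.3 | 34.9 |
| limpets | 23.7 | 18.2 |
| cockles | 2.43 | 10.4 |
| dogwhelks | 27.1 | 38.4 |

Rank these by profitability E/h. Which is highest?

limpets

In descending order of E/h:
limpets: 23.7/18.2 = 1.3 kJ/s
dogwhelks: 27.1/38.4 = 0.706 kJ/s
large mussels: 11.3/34.9 = 0.324 kJ/s
cockles: 2.43/10.4 = 0.234 kJ/s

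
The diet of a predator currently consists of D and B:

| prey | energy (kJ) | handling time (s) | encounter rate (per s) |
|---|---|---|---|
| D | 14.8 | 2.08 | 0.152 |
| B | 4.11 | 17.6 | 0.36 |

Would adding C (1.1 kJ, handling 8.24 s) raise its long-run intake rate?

No

On D and B alone, R = ΣλE/(1+Σλh) = 3.729/7.652 = 0.4873 kJ/s.
Profitability of C: 1.1/8.24 = 0.1335 kJ/s.
0.1335 < 0.4873, so adding C would lower the average — exclude it.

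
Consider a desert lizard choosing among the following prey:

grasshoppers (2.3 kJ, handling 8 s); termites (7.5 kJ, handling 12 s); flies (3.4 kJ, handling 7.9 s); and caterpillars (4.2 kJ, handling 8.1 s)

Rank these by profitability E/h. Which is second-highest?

In descending order of E/h:
termites: 7.5/12 = 0.625 kJ/s
caterpillars: 4.2/8.1 = 0.519 kJ/s
flies: 3.4/7.9 = 0.43 kJ/s
grasshoppers: 2.3/8 = 0.287 kJ/s

caterpillars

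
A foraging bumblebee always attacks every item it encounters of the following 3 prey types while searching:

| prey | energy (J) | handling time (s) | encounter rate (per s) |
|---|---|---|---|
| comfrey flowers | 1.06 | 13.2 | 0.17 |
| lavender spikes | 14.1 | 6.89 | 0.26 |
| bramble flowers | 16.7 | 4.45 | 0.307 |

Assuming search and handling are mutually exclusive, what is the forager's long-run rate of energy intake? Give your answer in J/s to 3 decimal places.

1.402 J/s

R = Σλ_iE_i / (1 + Σλ_ih_i)
Numerator: 0.17×1.06 + 0.26×14.1 + 0.307×16.7 = 8.973
Denominator: 1 + 0.17×13.2 + 0.26×6.89 + 0.307×4.45 = 6.402
R = 8.973/6.402 = 1.402 J/s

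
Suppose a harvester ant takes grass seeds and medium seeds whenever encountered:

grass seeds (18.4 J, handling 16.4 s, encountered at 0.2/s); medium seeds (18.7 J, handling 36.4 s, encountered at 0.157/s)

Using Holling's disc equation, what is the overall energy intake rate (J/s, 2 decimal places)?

R = (0.2×18.4 + 0.157×18.7) / (1 + 0.2×16.4 + 0.157×36.4) = 6.616/9.995 = 0.6619 J/s.

0.66 J/s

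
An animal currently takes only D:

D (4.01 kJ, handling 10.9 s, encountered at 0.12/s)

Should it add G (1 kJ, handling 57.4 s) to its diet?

On D alone, R = ΣλE/(1+Σλh) = 0.4812/2.308 = 0.2085 kJ/s.
Profitability of G: 1/57.4 = 0.01742 kJ/s.
0.01742 < 0.2085, so adding G would lower the average — exclude it.

No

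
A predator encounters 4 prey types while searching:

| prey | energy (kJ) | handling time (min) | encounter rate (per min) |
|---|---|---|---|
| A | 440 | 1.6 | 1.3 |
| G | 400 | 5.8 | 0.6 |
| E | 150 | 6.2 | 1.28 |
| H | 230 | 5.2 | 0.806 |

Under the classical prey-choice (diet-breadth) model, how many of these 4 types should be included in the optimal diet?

1

Profitabilities (E/h, kJ/min): A 275, G 69, H 44.2, E 24.2. Add prey in this order while the next type's profitability exceeds the intake rate on those already taken.
Rate on top 1: 185.7. G: 69 < 185.7 → exclude; stop.
Optimal diet: A — 1 of 4 types.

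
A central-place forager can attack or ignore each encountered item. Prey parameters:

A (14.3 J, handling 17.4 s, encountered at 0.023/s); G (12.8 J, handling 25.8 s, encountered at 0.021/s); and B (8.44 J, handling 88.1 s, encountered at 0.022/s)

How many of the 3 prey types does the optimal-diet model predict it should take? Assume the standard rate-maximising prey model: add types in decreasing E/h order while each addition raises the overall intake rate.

2

E/h in descending order: A 0.822, G 0.496, B 0.0958 J/s. The optimal diet is the largest prefix of this list for which every included type satisfies E_i/h_i > R on the types above it.
Rate on top 1: 0.2349. G: 0.496 > 0.2349 → include.
Rate on top 2: 0.3078. B: 0.0958 < 0.3078 → exclude; stop.
Optimal diet: A, G — 2 of 3 types.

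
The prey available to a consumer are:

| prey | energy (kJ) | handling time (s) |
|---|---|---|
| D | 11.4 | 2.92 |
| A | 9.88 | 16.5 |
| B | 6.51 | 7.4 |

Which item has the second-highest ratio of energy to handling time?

B

In descending order of E/h:
D: 11.4/2.92 = 3.9 kJ/s
B: 6.51/7.4 = 0.88 kJ/s
A: 9.88/16.5 = 0.599 kJ/s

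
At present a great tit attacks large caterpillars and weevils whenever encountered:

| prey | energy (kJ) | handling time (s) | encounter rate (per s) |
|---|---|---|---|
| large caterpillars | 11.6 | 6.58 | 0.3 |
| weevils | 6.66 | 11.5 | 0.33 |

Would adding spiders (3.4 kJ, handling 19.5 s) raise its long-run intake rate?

No

On large caterpillars and weevils alone, R = ΣλE/(1+Σλh) = 5.678/6.769 = 0.8388 kJ/s.
spiders: E/h = 3.4/19.5 = 0.1744 kJ/s.
0.1744 < 0.8388, so adding spiders would lower the average — exclude it.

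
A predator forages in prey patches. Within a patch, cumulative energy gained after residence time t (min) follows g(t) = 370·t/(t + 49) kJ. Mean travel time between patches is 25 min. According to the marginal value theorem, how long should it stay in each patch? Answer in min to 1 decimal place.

35.0 min

Optimal t* satisfies g'(t*) = g(t*)/(T + t*).
g'(t) = 370·49/(t + 49)². Setting 370·49/(t+49)² = 370t/[(t+49)(25+t)] gives 49(25+t) = t(t+49), so t² = 49×25 = 1225.
t* = √1225 = 35 min.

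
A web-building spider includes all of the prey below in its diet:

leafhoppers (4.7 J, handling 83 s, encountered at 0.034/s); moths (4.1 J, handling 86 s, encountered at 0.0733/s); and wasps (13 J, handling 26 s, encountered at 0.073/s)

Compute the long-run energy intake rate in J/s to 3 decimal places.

R = (0.034×4.7 + 0.0733×4.1 + 0.073×13) / (1 + 0.034×83 + 0.0733×86 + 0.073×26) = 1.409/12.02 = 0.1172 J/s.

0.117 J/s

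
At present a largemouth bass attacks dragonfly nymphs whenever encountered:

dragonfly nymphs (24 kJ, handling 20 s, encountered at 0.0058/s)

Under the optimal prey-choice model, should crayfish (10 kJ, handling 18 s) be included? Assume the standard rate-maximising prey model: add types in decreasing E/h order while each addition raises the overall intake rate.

Intake rate on the current diet: R = (0.0058×24) / (1 + 0.0058×20) = 0.1392/1.116 = 0.1247 kJ/s.
crayfish: E/h = 10/18 = 0.5556 kJ/s.
0.5556 > 0.1247, so adding crayfish raises the average — include it.

Yes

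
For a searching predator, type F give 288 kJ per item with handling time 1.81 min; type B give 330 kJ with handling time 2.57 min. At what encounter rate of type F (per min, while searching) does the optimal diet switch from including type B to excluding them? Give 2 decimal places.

The zero-one rule: include type B iff E₂/h₂ > λE₁/(1+λh₁). Equality gives the switch point.
λE₁h₂ = E₂ + λE₂h₁ ⇒ λ = E₂/(E₁h₂ − E₂h₁) = 330/(740.2 − 597.3) = 2.31 per min.

2.31 per min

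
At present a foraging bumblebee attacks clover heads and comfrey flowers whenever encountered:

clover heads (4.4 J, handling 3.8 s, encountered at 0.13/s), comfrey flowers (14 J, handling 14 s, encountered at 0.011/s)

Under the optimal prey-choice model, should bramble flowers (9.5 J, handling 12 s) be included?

Intake rate on the current diet: R = (0.13×4.4 + 0.011×14) / (1 + 0.13×3.8 + 0.011×14) = 0.726/1.648 = 0.4405 J/s.
Profitability of bramble flowers: 9.5/12 = 0.7917 J/s.
Since 0.7917 > R, including bramble flowers increases the long-run rate.

Yes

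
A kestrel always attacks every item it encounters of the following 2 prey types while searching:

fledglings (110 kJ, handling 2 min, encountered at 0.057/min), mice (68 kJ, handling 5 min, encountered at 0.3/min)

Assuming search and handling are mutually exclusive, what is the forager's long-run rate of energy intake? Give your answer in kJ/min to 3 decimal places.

Energy encountered per unit search time: 0.057×110 + 0.3×68 = 26.67 kJ/min.
Handling time per unit search time: 0.057×2 + 0.3×5 = 1.614.
Rate = 26.67/(1 + 1.614) = 10.2 kJ/min.

10.203 kJ/min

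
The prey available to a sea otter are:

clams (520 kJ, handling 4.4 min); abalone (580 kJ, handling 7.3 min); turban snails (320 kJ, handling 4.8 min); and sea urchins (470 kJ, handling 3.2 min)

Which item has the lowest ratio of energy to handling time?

turban snails

Profitability E/h (kJ/min): clams = 520/4.4 = 118, abalone = 580/7.3 = 79.5, turban snails = 320/4.8 = 66.7, sea urchins = 470/3.2 = 147.
Ranked: sea urchins > clams > abalone > turban snails.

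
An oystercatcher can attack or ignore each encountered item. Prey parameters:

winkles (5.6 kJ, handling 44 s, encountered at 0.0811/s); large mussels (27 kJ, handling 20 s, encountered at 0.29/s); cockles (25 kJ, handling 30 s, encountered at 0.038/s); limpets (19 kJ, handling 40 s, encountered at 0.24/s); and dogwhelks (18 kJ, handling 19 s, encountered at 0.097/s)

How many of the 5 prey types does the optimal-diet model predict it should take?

1

E/h in descending order: large mussels 1.35, dogwhelks 0.947, cockles 0.833, limpets 0.475, winkles 0.127 kJ/s. The optimal diet is the largest prefix of this list for which every included type satisfies E_i/h_i > R on the types above it.
Rate on top 1: 1.151. dogwhelks: 0.947 < 1.151 → exclude; stop.
Optimal diet: large mussels — 1 of 5 types.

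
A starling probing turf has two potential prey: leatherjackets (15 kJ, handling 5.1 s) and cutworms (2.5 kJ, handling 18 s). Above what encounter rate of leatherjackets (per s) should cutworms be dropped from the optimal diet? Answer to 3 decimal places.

0.010 per s

The zero-one rule: include cutworms iff E₂/h₂ > λE₁/(1+λh₁). Equality gives the switch point.
λE₁h₂ = E₂ + λE₂h₁ ⇒ λ = E₂/(E₁h₂ − E₂h₁) = 2.5/(270 − 12.75) = 0.009718 per s.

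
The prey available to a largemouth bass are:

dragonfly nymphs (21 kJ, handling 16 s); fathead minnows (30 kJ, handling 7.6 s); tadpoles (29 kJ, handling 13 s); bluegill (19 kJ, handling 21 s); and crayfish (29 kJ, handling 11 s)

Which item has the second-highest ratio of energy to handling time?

crayfish

In descending order of E/h:
fathead minnows: 30/7.6 = 3.95 kJ/s
crayfish: 29/11 = 2.64 kJ/s
tadpoles: 29/13 = 2.23 kJ/s
dragonfly nymphs: 21/16 = 1.31 kJ/s
bluegill: 19/21 = 0.905 kJ/s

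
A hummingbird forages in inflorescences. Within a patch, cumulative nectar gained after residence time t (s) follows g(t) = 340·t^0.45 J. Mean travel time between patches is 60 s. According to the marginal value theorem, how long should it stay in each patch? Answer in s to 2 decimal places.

Maximise g(t)/(T+t): set derivative to zero → g'(t)(T+t) = g(t).
g'(t) = 0.45·340·t^-0.55. Setting 0.45·340·t^-0.55 = 340·t^0.45/(60+t) gives 0.45(60+t) = t, so 0.55·t = 0.45×60.
t* = 0.45×60/0.55 = 49.09 s.

49.09 s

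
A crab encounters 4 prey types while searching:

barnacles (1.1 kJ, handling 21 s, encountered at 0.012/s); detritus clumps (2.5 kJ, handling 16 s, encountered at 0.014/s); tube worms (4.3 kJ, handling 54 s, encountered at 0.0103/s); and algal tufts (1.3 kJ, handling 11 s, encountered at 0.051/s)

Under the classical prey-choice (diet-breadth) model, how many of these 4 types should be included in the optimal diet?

E/h in descending order: detritus clumps 0.156, algal tufts 0.118, tube worms 0.0796, barnacles 0.0524 kJ/s. The optimal diet is the largest prefix of this list for which every included type satisfies E_i/h_i > R on the types above it.
Rate on top 1: 0.02859. algal tufts: 0.118 > 0.02859 → include.
Rate on top 2: 0.05675. tube worms: 0.0796 > 0.05675 → include.
Rate on top 3: 0.06219. barnacles: 0.0524 < 0.06219 → exclude; stop.
Optimal diet: detritus clumps, algal tufts, tube worms — 3 of 4 types.

3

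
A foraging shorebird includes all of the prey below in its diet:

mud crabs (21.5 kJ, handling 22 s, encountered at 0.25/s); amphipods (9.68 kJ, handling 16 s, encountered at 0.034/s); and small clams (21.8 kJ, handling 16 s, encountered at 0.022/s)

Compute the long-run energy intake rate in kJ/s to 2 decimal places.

Energy encountered per unit search time: 0.25×21.5 + 0.034×9.68 + 0.022×21.8 = 6.184 kJ/s.
Handling time per unit search time: 0.25×22 + 0.034×16 + 0.022×16 = 6.396.
Rate = 6.184/(1 + 6.396) = 0.8361 kJ/s.

0.84 kJ/s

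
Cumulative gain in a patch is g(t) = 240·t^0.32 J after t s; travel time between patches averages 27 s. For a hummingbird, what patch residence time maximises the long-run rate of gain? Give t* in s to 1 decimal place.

By the marginal value theorem, leave when the instantaneous gain rate g'(t) equals the habitat-wide average g(t)/(T + t).
g'(t) = 0.32·240·t^-0.68. Setting 0.32·240·t^-0.68 = 240·t^0.32/(27+t) gives 0.32(27+t) = t, so 0.68·t = 0.32×27.
t* = 0.32×27/0.68 = 12.71 s.

12.7 s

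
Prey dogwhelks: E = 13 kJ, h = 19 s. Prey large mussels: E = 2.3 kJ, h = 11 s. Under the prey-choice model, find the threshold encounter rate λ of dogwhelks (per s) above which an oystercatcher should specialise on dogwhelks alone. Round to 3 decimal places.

At the threshold, the rate on dogwhelks alone equals the profitability of large mussels: λ·13/(1 + λ·19) = 2.3/11 = 0.2091.
Rearranging, λ(13 − 0.2091×19) = 0.2091, so λ = 0.2091/9.027 = 0.02316 per s.

0.023 per s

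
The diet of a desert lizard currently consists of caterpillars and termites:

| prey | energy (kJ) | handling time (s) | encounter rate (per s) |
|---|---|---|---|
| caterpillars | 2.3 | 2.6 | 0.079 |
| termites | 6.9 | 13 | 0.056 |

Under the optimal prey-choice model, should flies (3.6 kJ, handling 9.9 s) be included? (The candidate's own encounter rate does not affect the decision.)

Intake rate on the current diet: R = (0.079×2.3 + 0.056×6.9) / (1 + 0.079×2.6 + 0.056×13) = 0.5681/1.933 = 0.2938 kJ/s.
flies: E/h = 3.6/9.9 = 0.3636 kJ/s.
0.3636 > 0.2938, so adding flies raises the average — include it.

Yes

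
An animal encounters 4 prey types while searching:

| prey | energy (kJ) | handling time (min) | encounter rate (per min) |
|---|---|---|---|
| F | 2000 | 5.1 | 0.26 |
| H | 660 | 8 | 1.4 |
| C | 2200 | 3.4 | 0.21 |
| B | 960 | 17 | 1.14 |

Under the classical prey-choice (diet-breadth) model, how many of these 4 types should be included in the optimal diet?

2

Rank by E/h (kJ/min): C 647, F 392, H 82.5, B 56.5. Include each in turn until the next type's E/h falls below the running intake rate.
Rate on top 1: 269.5. F: 392 > 269.5 → include.
Rate on top 2: 323. H: 82.5 < 323 → exclude; stop.
Optimal diet: C, F — 2 of 4 types.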